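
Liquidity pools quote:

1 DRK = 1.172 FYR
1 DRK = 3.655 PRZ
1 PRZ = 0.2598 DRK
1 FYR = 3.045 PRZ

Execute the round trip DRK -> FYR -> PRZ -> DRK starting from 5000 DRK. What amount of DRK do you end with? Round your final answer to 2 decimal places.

4635.79

5000 DRK × 1.172 = 5860 FYR
5860 FYR × 3.045 = 17843.7 PRZ
17843.7 PRZ × 0.2598 = 4635.79326 DRK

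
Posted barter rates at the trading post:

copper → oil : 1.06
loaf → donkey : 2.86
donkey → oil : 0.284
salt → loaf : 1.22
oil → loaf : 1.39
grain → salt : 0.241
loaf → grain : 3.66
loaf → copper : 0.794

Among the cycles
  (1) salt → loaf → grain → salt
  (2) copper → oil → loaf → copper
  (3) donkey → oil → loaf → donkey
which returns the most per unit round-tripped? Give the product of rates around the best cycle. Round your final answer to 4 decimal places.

1.1699

(1) 1.22 × 3.66 × 0.241 = 1.07611
(2) 1.06 × 1.39 × 0.794 = 1.16988
(3) 0.284 × 1.39 × 2.86 = 1.12901
Highest is cycle (2) at 1.1699 (>1, arbitrage).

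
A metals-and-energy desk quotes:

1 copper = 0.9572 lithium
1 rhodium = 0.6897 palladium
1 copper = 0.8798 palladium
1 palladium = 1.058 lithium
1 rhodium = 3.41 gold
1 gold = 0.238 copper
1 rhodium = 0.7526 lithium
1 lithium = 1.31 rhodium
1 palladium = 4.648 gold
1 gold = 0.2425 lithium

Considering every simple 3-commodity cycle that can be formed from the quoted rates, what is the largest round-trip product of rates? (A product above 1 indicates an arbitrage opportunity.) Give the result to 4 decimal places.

gold→lithium→rhodium→gold: 0.2425 × 1.31 × 3.41 = 1.08327
palladium→gold→copper→palladium: 4.648 × 0.238 × 0.8798 = 0.97326
palladium→lithium→rhodium→palladium: 1.058 × 1.31 × 0.6897 = 0.95591
Maximum is gold→lithium→rhodium→gold at 1.0833; arbitrage exists.

1.0833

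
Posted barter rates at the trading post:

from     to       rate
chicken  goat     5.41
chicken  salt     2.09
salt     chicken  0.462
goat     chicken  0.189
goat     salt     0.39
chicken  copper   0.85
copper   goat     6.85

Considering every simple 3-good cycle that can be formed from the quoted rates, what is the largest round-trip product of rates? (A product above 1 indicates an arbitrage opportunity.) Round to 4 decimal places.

1.1005

goat→chicken→copper→goat: 0.189 × 0.85 × 6.85 = 1.10045
goat→salt→chicken→goat: 0.39 × 0.462 × 5.41 = 0.97477
Maximum is goat→chicken→copper→goat at 1.1005; arbitrage exists.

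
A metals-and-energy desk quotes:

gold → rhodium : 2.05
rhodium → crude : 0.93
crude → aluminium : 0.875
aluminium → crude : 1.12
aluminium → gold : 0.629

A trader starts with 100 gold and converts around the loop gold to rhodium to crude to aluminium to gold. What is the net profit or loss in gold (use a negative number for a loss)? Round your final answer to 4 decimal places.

100 gold × 2.05 = 205 rhodium
205 rhodium × 0.93 = 190.65 crude
190.65 crude × 0.875 = 166.81875 aluminium
166.81875 aluminium × 0.629 = 104.92899375 gold
Net change: 104.92899375 − 100 = 4.92899375 gold

4.9290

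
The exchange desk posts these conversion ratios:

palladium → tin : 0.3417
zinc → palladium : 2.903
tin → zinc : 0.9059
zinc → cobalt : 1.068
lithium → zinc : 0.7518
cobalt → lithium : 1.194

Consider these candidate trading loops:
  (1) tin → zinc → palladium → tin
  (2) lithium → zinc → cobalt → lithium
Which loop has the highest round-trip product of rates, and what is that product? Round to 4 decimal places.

0.9587

(1) 0.9059 × 2.903 × 0.3417 = 0.89861
(2) 0.7518 × 1.068 × 1.194 = 0.95869
Highest is cycle (2) at 0.9587 (≤1, no arbitrage).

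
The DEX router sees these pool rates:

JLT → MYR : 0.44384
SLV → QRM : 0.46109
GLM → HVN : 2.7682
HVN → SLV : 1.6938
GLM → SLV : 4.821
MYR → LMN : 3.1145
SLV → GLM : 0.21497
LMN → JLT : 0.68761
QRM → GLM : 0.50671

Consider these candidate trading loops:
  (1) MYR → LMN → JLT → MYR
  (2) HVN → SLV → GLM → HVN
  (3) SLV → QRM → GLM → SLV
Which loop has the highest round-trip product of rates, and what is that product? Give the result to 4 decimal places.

(1) 3.1145 × 0.68761 × 0.44384 = 0.95051
(2) 1.6938 × 0.21497 × 2.7682 = 1.00795
(3) 0.46109 × 0.50671 × 4.821 = 1.12637
Highest is cycle (3) at 1.1264 (>1, arbitrage).

1.1264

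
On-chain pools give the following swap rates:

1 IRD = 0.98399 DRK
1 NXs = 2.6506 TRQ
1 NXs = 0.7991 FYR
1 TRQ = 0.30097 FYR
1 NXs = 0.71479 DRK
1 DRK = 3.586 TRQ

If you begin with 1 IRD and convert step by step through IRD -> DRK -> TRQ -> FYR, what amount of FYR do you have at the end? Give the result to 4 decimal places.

1.0620

1 IRD × 0.98399 = 0.98399 DRK
0.98399 DRK × 3.586 = 3.52858814 TRQ
3.52858814 TRQ × 0.30097 = 1.0619991724958 FYR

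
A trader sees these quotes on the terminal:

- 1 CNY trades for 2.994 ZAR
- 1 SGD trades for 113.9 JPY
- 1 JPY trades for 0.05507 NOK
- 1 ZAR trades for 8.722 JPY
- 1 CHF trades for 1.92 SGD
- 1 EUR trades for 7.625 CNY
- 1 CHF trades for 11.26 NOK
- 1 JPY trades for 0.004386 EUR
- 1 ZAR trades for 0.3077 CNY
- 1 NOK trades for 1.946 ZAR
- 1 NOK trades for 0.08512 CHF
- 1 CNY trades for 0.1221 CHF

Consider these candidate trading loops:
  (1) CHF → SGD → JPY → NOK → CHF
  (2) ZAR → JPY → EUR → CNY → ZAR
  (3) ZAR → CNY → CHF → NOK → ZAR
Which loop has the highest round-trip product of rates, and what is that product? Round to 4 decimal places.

1.0251

(1) 1.92 × 113.9 × 0.05507 × 0.08512 = 1.02511
(2) 8.722 × 0.004386 × 7.625 × 2.994 = 0.87333
(3) 0.3077 × 0.1221 × 11.26 × 1.946 = 0.82324
Highest is cycle (1) at 1.0251 (>1, arbitrage).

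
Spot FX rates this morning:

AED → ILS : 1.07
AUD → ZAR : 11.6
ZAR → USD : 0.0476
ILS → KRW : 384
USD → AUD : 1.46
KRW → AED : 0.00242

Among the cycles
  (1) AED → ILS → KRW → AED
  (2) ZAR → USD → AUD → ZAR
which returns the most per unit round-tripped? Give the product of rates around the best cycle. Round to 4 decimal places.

0.9943

(1) 1.07 × 384 × 0.00242 = 0.99433
(2) 0.0476 × 1.46 × 11.6 = 0.80615
Highest is cycle (1) at 0.9943 (≤1, no arbitrage).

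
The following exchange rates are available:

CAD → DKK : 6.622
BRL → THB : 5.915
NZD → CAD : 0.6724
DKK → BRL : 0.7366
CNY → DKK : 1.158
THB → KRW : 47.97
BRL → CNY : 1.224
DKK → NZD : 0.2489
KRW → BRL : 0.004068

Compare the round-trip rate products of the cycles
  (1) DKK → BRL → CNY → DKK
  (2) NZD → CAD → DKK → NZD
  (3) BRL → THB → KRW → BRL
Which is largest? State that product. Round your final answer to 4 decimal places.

1.1543

(1) 0.7366 × 1.224 × 1.158 = 1.04405
(2) 0.6724 × 6.622 × 0.2489 = 1.10826
(3) 5.915 × 47.97 × 0.004068 = 1.15426
Highest is cycle (3) at 1.1543 (>1, arbitrage).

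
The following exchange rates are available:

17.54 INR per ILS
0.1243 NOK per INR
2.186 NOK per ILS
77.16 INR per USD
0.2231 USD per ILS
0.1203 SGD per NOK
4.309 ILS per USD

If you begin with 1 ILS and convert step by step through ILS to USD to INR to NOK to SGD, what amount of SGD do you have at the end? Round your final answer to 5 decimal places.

1 ILS × 0.2231 = 0.2231 USD
0.2231 USD × 77.16 = 17.214396 INR
17.214396 INR × 0.1243 = 2.1397494228 NOK
2.1397494228 NOK × 0.1203 = 0.25741185556284 SGD

0.25741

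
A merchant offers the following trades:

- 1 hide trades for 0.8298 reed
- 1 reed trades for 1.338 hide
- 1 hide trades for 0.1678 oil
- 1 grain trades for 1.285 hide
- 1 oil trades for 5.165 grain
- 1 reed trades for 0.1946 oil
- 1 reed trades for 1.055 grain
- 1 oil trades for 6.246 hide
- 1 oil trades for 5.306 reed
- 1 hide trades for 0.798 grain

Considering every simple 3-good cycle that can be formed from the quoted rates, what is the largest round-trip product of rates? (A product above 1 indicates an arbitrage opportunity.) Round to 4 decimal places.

oil→reed→hide→oil: 5.306 × 1.338 × 0.1678 = 1.19128
reed→grain→hide→reed: 1.055 × 1.285 × 0.8298 = 1.12494
oil→grain→hide→oil: 5.165 × 1.285 × 0.1678 = 1.11369
oil→hide→reed→oil: 6.246 × 0.8298 × 0.1946 = 1.00860
Maximum is oil→reed→hide→oil at 1.1913; arbitrage exists.

1.1913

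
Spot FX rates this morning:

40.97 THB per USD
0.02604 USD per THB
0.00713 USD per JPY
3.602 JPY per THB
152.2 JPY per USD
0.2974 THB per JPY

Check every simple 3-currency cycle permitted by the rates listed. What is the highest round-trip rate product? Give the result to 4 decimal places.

1.1787

THB→USD→JPY→THB: 0.02604 × 152.2 × 0.2974 = 1.17868
THB→JPY→USD→THB: 3.602 × 0.00713 × 40.97 = 1.05220
Maximum is THB→USD→JPY→THB at 1.1787; arbitrage exists.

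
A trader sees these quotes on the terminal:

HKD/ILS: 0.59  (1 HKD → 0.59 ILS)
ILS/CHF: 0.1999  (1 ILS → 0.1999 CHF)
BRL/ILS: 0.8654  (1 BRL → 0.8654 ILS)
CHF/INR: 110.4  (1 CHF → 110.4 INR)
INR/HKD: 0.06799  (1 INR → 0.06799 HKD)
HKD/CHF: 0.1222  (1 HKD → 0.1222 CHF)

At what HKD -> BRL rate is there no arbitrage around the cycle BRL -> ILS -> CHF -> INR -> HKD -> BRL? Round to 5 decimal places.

0.77012

Known legs of the cycle: 0.8654 × 0.1999 × 110.4 × 0.06799 = 1.29850551813216
For no arbitrage the full-cycle product must be 1, so the missing rate is 1 / 1.29850551813216 ≈ 0.7701161.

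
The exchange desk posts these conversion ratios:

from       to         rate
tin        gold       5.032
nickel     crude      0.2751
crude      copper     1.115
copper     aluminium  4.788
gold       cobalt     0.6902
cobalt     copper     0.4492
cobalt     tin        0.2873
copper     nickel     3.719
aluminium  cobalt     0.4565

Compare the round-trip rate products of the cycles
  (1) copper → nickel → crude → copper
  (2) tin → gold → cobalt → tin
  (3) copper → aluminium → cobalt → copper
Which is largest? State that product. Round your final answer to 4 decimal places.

(1) 3.719 × 0.2751 × 1.115 = 1.14075
(2) 5.032 × 0.6902 × 0.2873 = 0.99782
(3) 4.788 × 0.4565 × 0.4492 = 0.98183
Highest is cycle (1) at 1.1408 (>1, arbitrage).

1.1408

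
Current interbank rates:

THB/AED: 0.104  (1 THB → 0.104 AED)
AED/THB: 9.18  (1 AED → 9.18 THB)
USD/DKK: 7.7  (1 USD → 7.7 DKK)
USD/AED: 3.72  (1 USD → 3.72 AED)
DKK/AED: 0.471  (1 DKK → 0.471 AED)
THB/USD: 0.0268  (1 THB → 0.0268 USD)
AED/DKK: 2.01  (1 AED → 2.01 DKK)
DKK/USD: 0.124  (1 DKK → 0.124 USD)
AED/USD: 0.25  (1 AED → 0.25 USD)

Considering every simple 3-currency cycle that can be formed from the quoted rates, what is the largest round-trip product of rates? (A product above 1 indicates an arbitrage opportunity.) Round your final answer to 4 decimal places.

0.9272

AED→DKK→USD→AED: 2.01 × 0.124 × 3.72 = 0.92717
AED→THB→USD→AED: 9.18 × 0.0268 × 3.72 = 0.91521
AED→USD→DKK→AED: 0.25 × 7.7 × 0.471 = 0.90668
Maximum is AED→DKK→USD→AED at 0.9272; no arbitrage — every cycle loses value.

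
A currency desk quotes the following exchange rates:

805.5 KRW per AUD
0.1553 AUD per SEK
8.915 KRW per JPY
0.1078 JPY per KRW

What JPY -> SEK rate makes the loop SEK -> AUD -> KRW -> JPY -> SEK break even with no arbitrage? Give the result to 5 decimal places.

Known legs of the cycle: 0.1553 × 805.5 × 0.1078 = 13.48514937
For no arbitrage the full-cycle product must be 1, so the missing rate is 1 / 13.48514937 ≈ 0.0741556.

0.07416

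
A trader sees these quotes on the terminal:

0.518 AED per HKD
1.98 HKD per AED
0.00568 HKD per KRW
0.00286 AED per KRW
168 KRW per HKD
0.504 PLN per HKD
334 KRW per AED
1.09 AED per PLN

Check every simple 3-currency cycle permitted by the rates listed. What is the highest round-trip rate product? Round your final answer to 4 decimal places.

1.0877

PLN→AED→HKD→PLN: 1.09 × 1.98 × 0.504 = 1.08773
KRW→HKD→AED→KRW: 0.00568 × 0.518 × 334 = 0.98271
KRW→AED→HKD→KRW: 0.00286 × 1.98 × 168 = 0.95135
Maximum is PLN→AED→HKD→PLN at 1.0877; arbitrage exists.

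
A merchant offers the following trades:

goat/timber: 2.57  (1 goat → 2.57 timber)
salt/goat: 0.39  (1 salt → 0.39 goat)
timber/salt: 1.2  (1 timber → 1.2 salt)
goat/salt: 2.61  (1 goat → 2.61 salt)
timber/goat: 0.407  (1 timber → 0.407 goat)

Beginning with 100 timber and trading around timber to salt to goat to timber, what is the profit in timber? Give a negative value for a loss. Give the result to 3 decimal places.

100 timber × 1.2 = 120 salt
120 salt × 0.39 = 46.8 goat
46.8 goat × 2.57 = 120.276 timber
Net change: 120.276 − 100 = 20.276 timber

20.276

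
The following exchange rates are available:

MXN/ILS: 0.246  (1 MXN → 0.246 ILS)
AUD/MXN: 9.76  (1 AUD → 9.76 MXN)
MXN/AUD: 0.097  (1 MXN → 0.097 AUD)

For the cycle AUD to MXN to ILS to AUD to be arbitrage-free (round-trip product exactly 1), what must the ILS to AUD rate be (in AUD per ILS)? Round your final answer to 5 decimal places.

0.41650

Known legs of the cycle: 9.76 × 0.246 = 2.40096
For no arbitrage the full-cycle product must be 1, so the missing rate is 1 / 2.40096 ≈ 0.4165001.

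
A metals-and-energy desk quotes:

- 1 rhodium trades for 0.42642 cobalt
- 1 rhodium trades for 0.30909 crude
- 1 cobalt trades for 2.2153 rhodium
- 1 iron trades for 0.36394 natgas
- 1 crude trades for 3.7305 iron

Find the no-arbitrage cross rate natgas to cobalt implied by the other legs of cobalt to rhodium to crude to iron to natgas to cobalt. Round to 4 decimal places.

1.0757

Known legs of the cycle: 2.2153 × 0.30909 × 3.7305 × 0.36394 = 0.92963900485080909
For no arbitrage the full-cycle product must be 1, so the missing rate is 1 / 0.92963900485080909 ≈ 1.075686.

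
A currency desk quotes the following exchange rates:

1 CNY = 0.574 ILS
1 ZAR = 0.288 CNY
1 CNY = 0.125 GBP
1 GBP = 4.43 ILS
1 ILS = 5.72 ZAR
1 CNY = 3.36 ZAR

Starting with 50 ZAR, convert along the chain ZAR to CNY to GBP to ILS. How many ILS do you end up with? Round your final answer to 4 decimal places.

50 ZAR × 0.288 = 14.4 CNY
14.4 CNY × 0.125 = 1.8 GBP
1.8 GBP × 4.43 = 7.974 ILS

7.9740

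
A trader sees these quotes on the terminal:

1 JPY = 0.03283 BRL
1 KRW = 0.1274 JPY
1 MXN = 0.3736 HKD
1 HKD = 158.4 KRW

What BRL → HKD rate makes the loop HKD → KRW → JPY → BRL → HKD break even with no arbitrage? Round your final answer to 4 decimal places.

Known legs of the cycle: 158.4 × 0.1274 × 0.03283 = 0.6625146528
For no arbitrage the full-cycle product must be 1, so the missing rate is 1 / 0.6625146528 ≈ 1.509401.

1.5094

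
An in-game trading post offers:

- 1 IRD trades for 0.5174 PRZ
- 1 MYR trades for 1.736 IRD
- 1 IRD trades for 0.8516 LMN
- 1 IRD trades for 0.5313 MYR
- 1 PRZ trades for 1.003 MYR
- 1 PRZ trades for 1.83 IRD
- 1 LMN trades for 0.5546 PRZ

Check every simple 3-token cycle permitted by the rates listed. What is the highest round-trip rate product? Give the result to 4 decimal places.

IRD→PRZ→MYR→IRD: 0.5174 × 1.003 × 1.736 = 0.90090
IRD→LMN→PRZ→IRD: 0.8516 × 0.5546 × 1.83 = 0.86430
Maximum is IRD→PRZ→MYR→IRD at 0.9009; no arbitrage — every cycle loses value.

0.9009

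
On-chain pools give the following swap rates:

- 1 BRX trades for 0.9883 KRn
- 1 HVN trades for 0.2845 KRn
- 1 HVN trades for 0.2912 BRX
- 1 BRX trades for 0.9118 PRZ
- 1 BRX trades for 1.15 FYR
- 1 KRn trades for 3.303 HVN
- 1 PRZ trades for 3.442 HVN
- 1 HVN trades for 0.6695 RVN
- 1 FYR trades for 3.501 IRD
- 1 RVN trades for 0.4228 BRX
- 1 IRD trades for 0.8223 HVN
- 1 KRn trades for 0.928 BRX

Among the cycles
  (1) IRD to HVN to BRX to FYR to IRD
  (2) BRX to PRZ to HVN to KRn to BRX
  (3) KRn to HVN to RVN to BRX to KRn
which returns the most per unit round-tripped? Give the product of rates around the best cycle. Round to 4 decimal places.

(1) 0.8223 × 0.2912 × 1.15 × 3.501 = 0.96408
(2) 0.9118 × 3.442 × 0.2845 × 0.928 = 0.82859
(3) 3.303 × 0.6695 × 0.4228 × 0.9883 = 0.92402
Highest is cycle (1) at 0.9641 (≤1, no arbitrage).

0.9641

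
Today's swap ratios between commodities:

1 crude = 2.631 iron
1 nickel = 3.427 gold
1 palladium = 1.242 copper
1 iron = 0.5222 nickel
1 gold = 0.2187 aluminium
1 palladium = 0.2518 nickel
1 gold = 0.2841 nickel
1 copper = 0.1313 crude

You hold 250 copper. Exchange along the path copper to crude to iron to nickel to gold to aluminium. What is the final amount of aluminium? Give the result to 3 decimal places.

33.801

250 copper × 0.1313 = 32.825 crude
32.825 crude × 2.631 = 86.362575 iron
86.362575 iron × 0.5222 = 45.098536665 nickel
45.098536665 nickel × 3.427 = 154.552685150955 gold
154.552685150955 gold × 0.2187 = 33.8006722425138585 aluminium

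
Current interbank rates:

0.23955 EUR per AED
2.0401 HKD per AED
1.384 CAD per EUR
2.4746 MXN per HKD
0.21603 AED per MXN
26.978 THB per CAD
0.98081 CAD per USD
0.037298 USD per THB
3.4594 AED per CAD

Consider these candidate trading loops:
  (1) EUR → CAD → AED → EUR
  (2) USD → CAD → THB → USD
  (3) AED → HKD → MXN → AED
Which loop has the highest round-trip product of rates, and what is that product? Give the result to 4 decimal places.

1.1469

(1) 1.384 × 3.4594 × 0.23955 = 1.14692
(2) 0.98081 × 26.978 × 0.037298 = 0.98692
(3) 2.0401 × 2.4746 × 0.21603 = 1.09061
Highest is cycle (1) at 1.1469 (>1, arbitrage).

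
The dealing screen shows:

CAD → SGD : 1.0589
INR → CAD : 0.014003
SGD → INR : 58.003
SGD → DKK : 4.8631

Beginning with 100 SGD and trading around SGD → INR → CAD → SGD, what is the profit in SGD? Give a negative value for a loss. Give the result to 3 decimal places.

-13.994

100 SGD × 58.003 = 5800.3 INR
5800.3 INR × 0.014003 = 81.2216009 CAD
81.2216009 CAD × 1.0589 = 86.00555319301 SGD
Net change: 86.00555319301 − 100 = -13.99444680699 SGD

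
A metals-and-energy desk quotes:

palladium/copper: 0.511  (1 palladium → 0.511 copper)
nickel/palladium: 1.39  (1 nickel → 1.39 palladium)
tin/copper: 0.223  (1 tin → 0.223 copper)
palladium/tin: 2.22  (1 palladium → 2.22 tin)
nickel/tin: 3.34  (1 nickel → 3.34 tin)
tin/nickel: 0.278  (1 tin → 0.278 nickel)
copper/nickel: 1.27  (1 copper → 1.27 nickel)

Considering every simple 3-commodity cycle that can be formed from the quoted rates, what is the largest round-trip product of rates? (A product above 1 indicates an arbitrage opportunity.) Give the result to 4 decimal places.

0.9459

nickel→tin→copper→nickel: 3.34 × 0.223 × 1.27 = 0.94592
nickel→palladium→copper→nickel: 1.39 × 0.511 × 1.27 = 0.90207
nickel→palladium→tin→nickel: 1.39 × 2.22 × 0.278 = 0.85785
Maximum is nickel→tin→copper→nickel at 0.9459; no arbitrage — every cycle loses value.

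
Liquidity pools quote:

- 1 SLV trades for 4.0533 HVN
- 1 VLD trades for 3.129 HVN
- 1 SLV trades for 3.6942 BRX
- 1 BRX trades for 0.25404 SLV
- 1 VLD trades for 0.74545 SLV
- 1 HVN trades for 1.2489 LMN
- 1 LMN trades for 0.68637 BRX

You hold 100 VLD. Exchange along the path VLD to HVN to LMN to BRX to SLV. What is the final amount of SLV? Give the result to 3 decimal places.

68.139

100 VLD × 3.129 = 312.9 HVN
312.9 HVN × 1.2489 = 390.78081 LMN
390.78081 LMN × 0.68637 = 268.2202245597 BRX
268.2202245597 BRX × 0.25404 = 68.138665847146188 SLV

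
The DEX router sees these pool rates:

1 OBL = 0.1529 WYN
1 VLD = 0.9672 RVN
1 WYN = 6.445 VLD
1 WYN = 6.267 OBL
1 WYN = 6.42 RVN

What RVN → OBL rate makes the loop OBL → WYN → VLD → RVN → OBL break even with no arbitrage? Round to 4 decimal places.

Known legs of the cycle: 0.1529 × 6.445 × 0.9672 = 0.9531180516
For no arbitrage the full-cycle product must be 1, so the missing rate is 1 / 0.9531180516 ≈ 1.049188.

1.0492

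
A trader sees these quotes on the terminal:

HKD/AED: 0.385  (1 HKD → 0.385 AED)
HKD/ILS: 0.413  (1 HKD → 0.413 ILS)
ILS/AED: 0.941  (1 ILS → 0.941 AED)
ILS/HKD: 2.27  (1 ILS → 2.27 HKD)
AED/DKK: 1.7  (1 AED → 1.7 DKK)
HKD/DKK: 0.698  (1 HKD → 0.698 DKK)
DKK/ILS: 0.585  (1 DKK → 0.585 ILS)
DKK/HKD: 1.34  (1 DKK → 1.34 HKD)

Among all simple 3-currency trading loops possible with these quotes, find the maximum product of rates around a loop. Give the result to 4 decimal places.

0.9358

DKK→ILS→AED→DKK: 0.585 × 0.941 × 1.7 = 0.93582
DKK→ILS→HKD→DKK: 0.585 × 2.27 × 0.698 = 0.92691
DKK→HKD→AED→DKK: 1.34 × 0.385 × 1.7 = 0.87703
Maximum is DKK→ILS→AED→DKK at 0.9358; no arbitrage — every cycle loses value.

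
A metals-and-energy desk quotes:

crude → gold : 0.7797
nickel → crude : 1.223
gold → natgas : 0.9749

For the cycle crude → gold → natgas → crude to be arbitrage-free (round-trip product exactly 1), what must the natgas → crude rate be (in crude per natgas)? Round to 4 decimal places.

Known legs of the cycle: 0.7797 × 0.9749 = 0.76012953
For no arbitrage the full-cycle product must be 1, so the missing rate is 1 / 0.76012953 ≈ 1.315565.

1.3156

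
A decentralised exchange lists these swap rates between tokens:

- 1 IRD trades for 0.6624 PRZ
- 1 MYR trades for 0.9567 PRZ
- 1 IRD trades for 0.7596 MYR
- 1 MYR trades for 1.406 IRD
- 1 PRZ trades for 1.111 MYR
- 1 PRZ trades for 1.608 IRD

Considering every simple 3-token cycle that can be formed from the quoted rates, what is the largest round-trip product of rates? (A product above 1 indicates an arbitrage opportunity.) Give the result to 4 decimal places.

1.1685

IRD→MYR→PRZ→IRD: 0.7596 × 0.9567 × 1.608 = 1.16855
IRD→PRZ→MYR→IRD: 0.6624 × 1.111 × 1.406 = 1.03471
Maximum is IRD→MYR→PRZ→IRD at 1.1685; arbitrage exists.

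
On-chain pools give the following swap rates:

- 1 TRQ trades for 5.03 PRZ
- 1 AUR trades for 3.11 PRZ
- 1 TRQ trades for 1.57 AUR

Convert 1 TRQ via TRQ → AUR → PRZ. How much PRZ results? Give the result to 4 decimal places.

4.8827

1 TRQ × 1.57 = 1.57 AUR
1.57 AUR × 3.11 = 4.8827 PRZ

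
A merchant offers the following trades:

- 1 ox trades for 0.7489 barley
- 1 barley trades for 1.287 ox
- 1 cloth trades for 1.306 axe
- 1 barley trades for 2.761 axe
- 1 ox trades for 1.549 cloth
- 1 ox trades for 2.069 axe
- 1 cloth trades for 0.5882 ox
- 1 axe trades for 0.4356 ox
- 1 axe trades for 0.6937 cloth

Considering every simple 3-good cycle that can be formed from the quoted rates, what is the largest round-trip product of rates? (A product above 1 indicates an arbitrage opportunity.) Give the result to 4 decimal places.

0.9007

axe→ox→barley→axe: 0.4356 × 0.7489 × 2.761 = 0.90070
axe→ox→cloth→axe: 0.4356 × 1.549 × 1.306 = 0.88122
axe→cloth→ox→axe: 0.6937 × 0.5882 × 2.069 = 0.84422
Maximum is axe→ox→barley→axe at 0.9007; no arbitrage — every cycle loses value.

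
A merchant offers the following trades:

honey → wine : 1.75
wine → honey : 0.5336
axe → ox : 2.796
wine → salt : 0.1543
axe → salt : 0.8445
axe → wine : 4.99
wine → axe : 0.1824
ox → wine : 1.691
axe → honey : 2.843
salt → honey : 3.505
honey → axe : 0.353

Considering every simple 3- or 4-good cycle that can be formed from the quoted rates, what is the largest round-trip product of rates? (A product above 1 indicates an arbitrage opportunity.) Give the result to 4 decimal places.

1.0449

axe→salt→honey→axe: 0.8445 × 3.505 × 0.353 = 1.04487
wine→salt→honey→axe→wine: 0.1543 × 3.505 × 0.353 × 4.99 = 0.95264
wine→salt→honey→wine: 0.1543 × 3.505 × 1.75 = 0.94644
wine→axe→salt→honey→wine: 0.1824 × 0.8445 × 3.505 × 1.75 = 0.94482
wine→honey→axe→wine: 0.5336 × 0.353 × 4.99 = 0.93992
wine→axe→honey→wine: 0.1824 × 2.843 × 1.75 = 0.90749
ox→wine→honey→axe→ox: 1.691 × 0.5336 × 0.353 × 2.796 = 0.89058
ox→wine→axe→ox: 1.691 × 0.1824 × 2.796 = 0.86239
Maximum is axe→salt→honey→axe at 1.0449; arbitrage exists.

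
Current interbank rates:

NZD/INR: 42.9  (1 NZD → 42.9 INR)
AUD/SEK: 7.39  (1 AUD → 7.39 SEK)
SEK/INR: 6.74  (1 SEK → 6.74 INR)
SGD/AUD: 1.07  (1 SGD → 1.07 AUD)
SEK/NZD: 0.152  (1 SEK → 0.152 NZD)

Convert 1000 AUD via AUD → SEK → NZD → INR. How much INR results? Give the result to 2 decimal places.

48188.71

1000 AUD × 7.39 = 7390 SEK
7390 SEK × 0.152 = 1123.28 NZD
1123.28 NZD × 42.9 = 48188.712 INR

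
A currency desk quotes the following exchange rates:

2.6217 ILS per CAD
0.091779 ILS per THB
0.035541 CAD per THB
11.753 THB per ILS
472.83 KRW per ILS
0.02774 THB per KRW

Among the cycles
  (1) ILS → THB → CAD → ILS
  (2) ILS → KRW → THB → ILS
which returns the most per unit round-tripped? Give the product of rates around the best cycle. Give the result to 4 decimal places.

(1) 11.753 × 0.035541 × 2.6217 = 1.09512
(2) 472.83 × 0.02774 × 0.091779 = 1.20380
Highest is cycle (2) at 1.2038 (>1, arbitrage).

1.2038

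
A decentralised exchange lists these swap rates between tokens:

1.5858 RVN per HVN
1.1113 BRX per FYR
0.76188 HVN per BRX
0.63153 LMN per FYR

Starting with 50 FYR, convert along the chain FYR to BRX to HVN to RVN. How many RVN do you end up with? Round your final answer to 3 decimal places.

67.133

50 FYR × 1.1113 = 55.565 BRX
55.565 BRX × 0.76188 = 42.3338622 HVN
42.3338622 HVN × 1.5858 = 67.13303867676 RVN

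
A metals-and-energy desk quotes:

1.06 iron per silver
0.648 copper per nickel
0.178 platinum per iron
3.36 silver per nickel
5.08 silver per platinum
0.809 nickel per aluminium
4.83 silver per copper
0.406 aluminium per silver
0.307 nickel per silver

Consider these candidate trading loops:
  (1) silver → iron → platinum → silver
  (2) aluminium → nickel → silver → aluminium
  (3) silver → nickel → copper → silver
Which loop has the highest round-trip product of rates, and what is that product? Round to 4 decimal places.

1.1036

(1) 1.06 × 0.178 × 5.08 = 0.95849
(2) 0.809 × 3.36 × 0.406 = 1.10361
(3) 0.307 × 0.648 × 4.83 = 0.96086
Highest is cycle (2) at 1.1036 (>1, arbitrage).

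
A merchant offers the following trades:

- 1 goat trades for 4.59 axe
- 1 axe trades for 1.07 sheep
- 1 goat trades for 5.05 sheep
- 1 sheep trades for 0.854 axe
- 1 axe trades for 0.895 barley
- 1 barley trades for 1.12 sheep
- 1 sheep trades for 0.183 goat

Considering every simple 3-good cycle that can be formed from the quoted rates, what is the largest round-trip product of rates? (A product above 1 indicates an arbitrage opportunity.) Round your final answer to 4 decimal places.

0.8988

axe→sheep→goat→axe: 1.07 × 0.183 × 4.59 = 0.89877
axe→barley→sheep→axe: 0.895 × 1.12 × 0.854 = 0.85605
Maximum is axe→sheep→goat→axe at 0.8988; no arbitrage — every cycle loses value.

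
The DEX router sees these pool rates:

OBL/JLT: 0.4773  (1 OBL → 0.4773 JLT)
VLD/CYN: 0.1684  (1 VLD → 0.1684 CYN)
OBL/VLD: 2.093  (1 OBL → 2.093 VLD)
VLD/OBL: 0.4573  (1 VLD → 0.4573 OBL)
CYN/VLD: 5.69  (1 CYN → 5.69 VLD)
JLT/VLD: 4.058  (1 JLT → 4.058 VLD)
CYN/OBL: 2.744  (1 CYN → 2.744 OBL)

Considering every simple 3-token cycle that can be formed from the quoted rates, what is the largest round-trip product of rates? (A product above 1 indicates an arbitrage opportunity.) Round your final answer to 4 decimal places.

VLD→CYN→OBL→VLD: 0.1684 × 2.744 × 2.093 = 0.96715
JLT→VLD→OBL→JLT: 4.058 × 0.4573 × 0.4773 = 0.88574
Maximum is VLD→CYN→OBL→VLD at 0.9672; no arbitrage — every cycle loses value.

0.9672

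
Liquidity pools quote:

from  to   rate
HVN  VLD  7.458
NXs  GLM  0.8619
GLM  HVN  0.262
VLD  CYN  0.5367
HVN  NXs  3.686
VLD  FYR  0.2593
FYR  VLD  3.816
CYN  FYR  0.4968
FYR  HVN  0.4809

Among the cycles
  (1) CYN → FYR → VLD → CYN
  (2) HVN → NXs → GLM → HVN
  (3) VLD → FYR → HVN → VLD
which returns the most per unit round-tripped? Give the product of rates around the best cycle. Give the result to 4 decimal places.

1.0175

(1) 0.4968 × 3.816 × 0.5367 = 1.01747
(2) 3.686 × 0.8619 × 0.262 = 0.83236
(3) 0.2593 × 0.4809 × 7.458 = 0.92999
Highest is cycle (1) at 1.0175 (>1, arbitrage).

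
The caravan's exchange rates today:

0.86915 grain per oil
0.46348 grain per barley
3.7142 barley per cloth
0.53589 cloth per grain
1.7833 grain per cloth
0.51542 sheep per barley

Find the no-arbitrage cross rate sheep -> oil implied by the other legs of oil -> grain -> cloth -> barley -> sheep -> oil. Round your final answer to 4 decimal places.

Known legs of the cycle: 0.86915 × 0.53589 × 3.7142 × 0.51542 = 0.891655185751298934
For no arbitrage the full-cycle product must be 1, so the missing rate is 1 / 0.891655185751298934 ≈ 1.121510.

1.1215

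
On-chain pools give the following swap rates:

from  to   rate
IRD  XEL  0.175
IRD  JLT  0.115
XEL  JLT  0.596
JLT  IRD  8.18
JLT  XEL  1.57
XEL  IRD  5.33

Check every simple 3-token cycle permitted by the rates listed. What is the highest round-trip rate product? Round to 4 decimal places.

XEL→IRD→JLT→XEL: 5.33 × 0.115 × 1.57 = 0.96233
XEL→JLT→IRD→XEL: 0.596 × 8.18 × 0.175 = 0.85317
Maximum is XEL→IRD→JLT→XEL at 0.9623; no arbitrage — every cycle loses value.

0.9623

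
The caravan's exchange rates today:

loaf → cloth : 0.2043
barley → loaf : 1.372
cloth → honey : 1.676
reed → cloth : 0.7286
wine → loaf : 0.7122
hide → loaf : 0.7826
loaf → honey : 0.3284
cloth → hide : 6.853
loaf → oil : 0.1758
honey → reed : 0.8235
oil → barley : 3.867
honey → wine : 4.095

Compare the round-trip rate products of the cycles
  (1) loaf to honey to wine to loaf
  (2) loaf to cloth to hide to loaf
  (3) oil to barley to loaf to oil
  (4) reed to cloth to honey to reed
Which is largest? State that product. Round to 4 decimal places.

(1) 0.3284 × 4.095 × 0.7122 = 0.95777
(2) 0.2043 × 6.853 × 0.7826 = 1.09569
(3) 3.867 × 1.372 × 0.1758 = 0.93271
(4) 0.7286 × 1.676 × 0.8235 = 1.00560
Highest is cycle (2) at 1.0957 (>1, arbitrage).

1.0957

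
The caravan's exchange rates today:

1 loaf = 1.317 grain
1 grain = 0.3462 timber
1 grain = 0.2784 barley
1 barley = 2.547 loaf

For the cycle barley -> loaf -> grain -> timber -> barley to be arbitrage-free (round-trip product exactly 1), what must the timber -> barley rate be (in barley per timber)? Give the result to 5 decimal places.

Known legs of the cycle: 2.547 × 1.317 × 0.3462 = 1.1612929338
For no arbitrage the full-cycle product must be 1, so the missing rate is 1 / 1.1612929338 ≈ 0.8611092.

0.86111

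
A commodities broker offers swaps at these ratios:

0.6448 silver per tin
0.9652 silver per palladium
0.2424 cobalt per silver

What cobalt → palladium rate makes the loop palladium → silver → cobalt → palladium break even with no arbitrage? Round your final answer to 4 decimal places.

Known legs of the cycle: 0.9652 × 0.2424 = 0.23396448
For no arbitrage the full-cycle product must be 1, so the missing rate is 1 / 0.23396448 ≈ 4.274153.

4.2742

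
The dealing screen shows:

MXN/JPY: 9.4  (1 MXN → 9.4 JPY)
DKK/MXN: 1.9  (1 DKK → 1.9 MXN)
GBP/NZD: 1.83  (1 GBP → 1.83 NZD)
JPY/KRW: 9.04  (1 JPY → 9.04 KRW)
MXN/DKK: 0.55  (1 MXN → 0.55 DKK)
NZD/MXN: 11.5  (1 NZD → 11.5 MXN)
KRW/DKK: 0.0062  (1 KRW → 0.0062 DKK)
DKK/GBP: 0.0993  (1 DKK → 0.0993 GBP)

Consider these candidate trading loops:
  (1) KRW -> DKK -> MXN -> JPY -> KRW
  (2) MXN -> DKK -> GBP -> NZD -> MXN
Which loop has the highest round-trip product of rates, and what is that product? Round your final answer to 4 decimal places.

(1) 0.0062 × 1.9 × 9.4 × 9.04 = 1.00102
(2) 0.55 × 0.0993 × 1.83 × 11.5 = 1.14937
Highest is cycle (2) at 1.1494 (>1, arbitrage).

1.1494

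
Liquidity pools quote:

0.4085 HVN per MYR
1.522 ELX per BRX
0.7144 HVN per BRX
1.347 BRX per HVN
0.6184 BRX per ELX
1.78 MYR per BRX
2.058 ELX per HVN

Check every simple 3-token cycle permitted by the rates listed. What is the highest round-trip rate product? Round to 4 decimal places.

0.9794

BRX→MYR→HVN→BRX: 1.78 × 0.4085 × 1.347 = 0.97944
BRX→HVN→ELX→BRX: 0.7144 × 2.058 × 0.6184 = 0.90919
Maximum is BRX→MYR→HVN→BRX at 0.9794; no arbitrage — every cycle loses value.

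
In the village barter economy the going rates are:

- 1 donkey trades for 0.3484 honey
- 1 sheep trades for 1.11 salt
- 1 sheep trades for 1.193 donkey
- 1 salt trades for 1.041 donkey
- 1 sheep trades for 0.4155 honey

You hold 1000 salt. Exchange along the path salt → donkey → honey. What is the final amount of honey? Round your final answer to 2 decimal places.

362.68

1000 salt × 1.041 = 1041 donkey
1041 donkey × 0.3484 = 362.6844 honey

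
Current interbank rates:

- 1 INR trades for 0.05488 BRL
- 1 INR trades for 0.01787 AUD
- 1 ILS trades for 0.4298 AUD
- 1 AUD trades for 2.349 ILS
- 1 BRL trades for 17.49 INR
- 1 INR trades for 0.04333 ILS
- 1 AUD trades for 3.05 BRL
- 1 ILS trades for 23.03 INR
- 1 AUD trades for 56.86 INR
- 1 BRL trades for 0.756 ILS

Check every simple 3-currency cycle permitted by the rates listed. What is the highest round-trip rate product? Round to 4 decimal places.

1.0589

INR→ILS→AUD→INR: 0.04333 × 0.4298 × 56.86 = 1.05892
BRL→ILS→AUD→BRL: 0.756 × 0.4298 × 3.05 = 0.99103
INR→AUD→ILS→INR: 0.01787 × 2.349 × 23.03 = 0.96672
INR→BRL→ILS→INR: 0.05488 × 0.756 × 23.03 = 0.95550
INR→AUD→BRL→INR: 0.01787 × 3.05 × 17.49 = 0.95327
Maximum is INR→ILS→AUD→INR at 1.0589; arbitrage exists.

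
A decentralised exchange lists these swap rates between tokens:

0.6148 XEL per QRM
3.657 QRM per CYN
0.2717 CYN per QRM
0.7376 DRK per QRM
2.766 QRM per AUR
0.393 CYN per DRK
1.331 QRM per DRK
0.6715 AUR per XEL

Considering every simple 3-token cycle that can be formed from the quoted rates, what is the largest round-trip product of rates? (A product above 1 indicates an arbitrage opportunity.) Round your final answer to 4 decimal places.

1.1419

XEL→AUR→QRM→XEL: 0.6715 × 2.766 × 0.6148 = 1.14191
DRK→CYN→QRM→DRK: 0.393 × 3.657 × 0.7376 = 1.06008
Maximum is XEL→AUR→QRM→XEL at 1.1419; arbitrage exists.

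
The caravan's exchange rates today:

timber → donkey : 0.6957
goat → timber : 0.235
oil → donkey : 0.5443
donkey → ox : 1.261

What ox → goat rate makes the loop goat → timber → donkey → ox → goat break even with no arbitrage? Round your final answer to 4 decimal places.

Known legs of the cycle: 0.235 × 0.6957 × 1.261 = 0.2061602595
For no arbitrage the full-cycle product must be 1, so the missing rate is 1 / 0.2061602595 ≈ 4.850595.

4.8506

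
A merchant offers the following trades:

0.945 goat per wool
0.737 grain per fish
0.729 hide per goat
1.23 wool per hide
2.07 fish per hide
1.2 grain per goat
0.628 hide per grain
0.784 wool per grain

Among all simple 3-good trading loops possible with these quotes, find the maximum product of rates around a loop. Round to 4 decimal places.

0.9581

grain→hide→fish→grain: 0.628 × 2.07 × 0.737 = 0.95807
grain→wool→goat→grain: 0.784 × 0.945 × 1.2 = 0.88906
wool→goat→hide→wool: 0.945 × 0.729 × 1.23 = 0.84735
Maximum is grain→hide→fish→grain at 0.9581; no arbitrage — every cycle loses value.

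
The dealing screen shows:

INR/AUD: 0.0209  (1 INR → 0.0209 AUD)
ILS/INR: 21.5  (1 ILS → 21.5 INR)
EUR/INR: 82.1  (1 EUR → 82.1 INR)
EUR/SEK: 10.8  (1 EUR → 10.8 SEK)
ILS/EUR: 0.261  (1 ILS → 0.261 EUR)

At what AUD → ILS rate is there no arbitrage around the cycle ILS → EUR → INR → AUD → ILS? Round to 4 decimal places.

2.2329

Known legs of the cycle: 0.261 × 82.1 × 0.0209 = 0.44784729
For no arbitrage the full-cycle product must be 1, so the missing rate is 1 / 0.44784729 ≈ 2.232904.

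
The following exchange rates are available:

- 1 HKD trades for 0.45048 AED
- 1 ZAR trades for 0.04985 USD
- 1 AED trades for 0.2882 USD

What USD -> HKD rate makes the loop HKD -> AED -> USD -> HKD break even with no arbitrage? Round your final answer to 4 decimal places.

7.7025

Known legs of the cycle: 0.45048 × 0.2882 = 0.129828336
For no arbitrage the full-cycle product must be 1, so the missing rate is 1 / 0.129828336 ≈ 7.702479.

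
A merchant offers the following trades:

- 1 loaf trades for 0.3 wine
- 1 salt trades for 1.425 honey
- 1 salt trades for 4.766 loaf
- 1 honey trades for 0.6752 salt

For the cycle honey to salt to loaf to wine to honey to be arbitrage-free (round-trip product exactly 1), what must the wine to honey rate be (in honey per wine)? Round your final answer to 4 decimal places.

Known legs of the cycle: 0.6752 × 4.766 × 0.3 = 0.96540096
For no arbitrage the full-cycle product must be 1, so the missing rate is 1 / 0.96540096 ≈ 1.035839.

1.0358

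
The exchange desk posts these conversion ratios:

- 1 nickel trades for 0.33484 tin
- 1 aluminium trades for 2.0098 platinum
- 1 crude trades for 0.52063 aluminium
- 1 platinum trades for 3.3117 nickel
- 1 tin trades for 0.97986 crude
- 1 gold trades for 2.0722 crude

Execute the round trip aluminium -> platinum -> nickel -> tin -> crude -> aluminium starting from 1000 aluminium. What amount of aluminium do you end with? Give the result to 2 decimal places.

1136.93

1000 aluminium × 2.0098 = 2009.8 platinum
2009.8 platinum × 3.3117 = 6655.85466 nickel
6655.85466 nickel × 0.33484 = 2228.6463743544 tin
2228.6463743544 tin × 0.97986 = 2183.761436374902384 crude
2183.761436374902384 crude × 0.52063 = 1136.93171661986542818192 aluminium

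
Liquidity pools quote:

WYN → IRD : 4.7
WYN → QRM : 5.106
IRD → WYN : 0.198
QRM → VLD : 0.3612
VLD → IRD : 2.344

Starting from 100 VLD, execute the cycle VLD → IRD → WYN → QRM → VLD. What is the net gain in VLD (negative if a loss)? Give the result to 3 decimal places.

-14.404

100 VLD × 2.344 = 234.4 IRD
234.4 IRD × 0.198 = 46.4112 WYN
46.4112 WYN × 5.106 = 236.9755872 QRM
236.9755872 QRM × 0.3612 = 85.59558209664 VLD
Net change: 85.59558209664 − 100 = -14.40441790336 VLD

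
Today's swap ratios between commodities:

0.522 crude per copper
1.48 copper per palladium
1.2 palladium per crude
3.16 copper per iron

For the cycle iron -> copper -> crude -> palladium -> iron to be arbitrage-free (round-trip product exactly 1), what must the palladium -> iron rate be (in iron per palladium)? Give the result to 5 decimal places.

0.50520

Known legs of the cycle: 3.16 × 0.522 × 1.2 = 1.979424
For no arbitrage the full-cycle product must be 1, so the missing rate is 1 / 1.979424 ≈ 0.5051975.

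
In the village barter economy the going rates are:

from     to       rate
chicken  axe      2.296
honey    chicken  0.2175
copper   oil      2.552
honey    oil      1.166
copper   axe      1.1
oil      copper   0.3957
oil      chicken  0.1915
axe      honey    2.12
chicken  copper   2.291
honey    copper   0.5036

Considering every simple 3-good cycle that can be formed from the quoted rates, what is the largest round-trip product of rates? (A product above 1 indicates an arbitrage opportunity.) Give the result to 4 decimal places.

axe→honey→copper→axe: 2.12 × 0.5036 × 1.1 = 1.17440
chicken→copper→oil→chicken: 2.291 × 2.552 × 0.1915 = 1.11963
chicken→axe→honey→chicken: 2.296 × 2.12 × 0.2175 = 1.05869
Maximum is axe→honey→copper→axe at 1.1744; arbitrage exists.

1.1744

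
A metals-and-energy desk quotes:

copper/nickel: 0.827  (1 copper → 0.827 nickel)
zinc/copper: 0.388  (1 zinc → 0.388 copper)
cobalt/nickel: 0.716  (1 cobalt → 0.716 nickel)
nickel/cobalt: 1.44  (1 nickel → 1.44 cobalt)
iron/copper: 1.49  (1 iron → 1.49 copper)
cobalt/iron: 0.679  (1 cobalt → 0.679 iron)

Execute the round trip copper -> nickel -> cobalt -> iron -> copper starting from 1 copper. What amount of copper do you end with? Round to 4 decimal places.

1 copper × 0.827 = 0.827 nickel
0.827 nickel × 1.44 = 1.19088 cobalt
1.19088 cobalt × 0.679 = 0.80860752 iron
0.80860752 iron × 1.49 = 1.2048252048 copper

1.2048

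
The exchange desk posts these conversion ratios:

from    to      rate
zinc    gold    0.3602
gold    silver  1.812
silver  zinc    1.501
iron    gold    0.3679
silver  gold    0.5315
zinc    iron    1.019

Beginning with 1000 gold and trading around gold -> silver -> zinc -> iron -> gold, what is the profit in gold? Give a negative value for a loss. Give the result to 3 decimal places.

19.631

1000 gold × 1.812 = 1812 silver
1812 silver × 1.501 = 2719.812 zinc
2719.812 zinc × 1.019 = 2771.488428 iron
2771.488428 iron × 0.3679 = 1019.6305926612 gold
Net change: 1019.6305926612 − 1000 = 19.6305926612 gold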